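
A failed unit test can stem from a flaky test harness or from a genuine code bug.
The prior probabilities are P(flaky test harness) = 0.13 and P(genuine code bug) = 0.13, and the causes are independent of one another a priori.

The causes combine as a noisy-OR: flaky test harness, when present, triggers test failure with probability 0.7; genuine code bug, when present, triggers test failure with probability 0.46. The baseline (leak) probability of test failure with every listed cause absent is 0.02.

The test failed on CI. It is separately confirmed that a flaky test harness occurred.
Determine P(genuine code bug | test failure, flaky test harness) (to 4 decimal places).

P(genuine code bug | test failure, flaky test harness) ≈ 0.1511

Under noisy-OR, P(test failure | causes) = 1 − (1−0.02)·∏(1−qᵢ) over the active causes.
For the numerator, keep only genuine code bug=true terms: 0.84124×0.13 = 0.109361
Denominator P(test failure | flaky test harness): 0.706×0.87 + 0.84124×0.13 = 0.723581
Posterior = 0.109361 / 0.723581 ≈ 0.1511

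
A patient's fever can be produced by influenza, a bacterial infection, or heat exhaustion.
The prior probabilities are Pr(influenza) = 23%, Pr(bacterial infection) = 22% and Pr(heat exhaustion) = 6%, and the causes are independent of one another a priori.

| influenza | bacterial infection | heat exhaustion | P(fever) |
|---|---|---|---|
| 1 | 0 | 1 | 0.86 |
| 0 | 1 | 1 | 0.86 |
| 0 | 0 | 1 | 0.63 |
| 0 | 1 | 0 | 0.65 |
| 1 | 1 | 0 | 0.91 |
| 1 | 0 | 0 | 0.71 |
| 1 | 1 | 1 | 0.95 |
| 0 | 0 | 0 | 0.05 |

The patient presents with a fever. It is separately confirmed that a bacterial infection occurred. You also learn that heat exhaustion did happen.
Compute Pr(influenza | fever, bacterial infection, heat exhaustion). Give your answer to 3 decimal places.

Pr(influenza | fever, bacterial infection, heat exhaustion) ≈ 0.248

By total probability over both values of influenza:
  P(fever | bacterial infection, heat exhaustion) = 0.86×0.77 + 0.95×0.23
        = 0.662200 + 0.218500 = 0.880700
Configurations with influenza contribute 0.218500, so
  P(influenza | fever, bacterial infection, heat exhaustion) = 0.218500 / 0.880700 ≈ 0.248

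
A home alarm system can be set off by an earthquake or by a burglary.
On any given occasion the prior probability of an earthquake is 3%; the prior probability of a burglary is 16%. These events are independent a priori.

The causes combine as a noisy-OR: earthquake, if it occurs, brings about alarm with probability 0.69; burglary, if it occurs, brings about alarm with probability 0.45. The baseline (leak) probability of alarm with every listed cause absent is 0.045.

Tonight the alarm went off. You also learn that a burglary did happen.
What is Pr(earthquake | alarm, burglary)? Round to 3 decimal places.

Pr(earthquake | alarm, burglary) ≈ 0.052

Under noisy-OR, P(alarm | causes) = 1 − (1−0.045)·∏(1−qᵢ) over the active causes.
By total probability over both values of earthquake:
  P(alarm | burglary) = 0.47475×0.97 + 0.837172×0.03
        = 0.460508 + 0.025115 = 0.485623
Keeping only the earthquake-present terms gives 0.025115, so
  P(earthquake | alarm, burglary) = 0.025115 / 0.485623 ≈ 0.052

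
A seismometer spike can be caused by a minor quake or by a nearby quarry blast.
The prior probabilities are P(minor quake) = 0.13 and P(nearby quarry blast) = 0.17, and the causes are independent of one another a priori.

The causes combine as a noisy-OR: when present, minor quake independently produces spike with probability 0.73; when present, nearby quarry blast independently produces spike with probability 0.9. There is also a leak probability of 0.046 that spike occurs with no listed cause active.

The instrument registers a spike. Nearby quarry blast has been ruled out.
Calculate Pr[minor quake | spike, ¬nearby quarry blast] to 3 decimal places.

Under noisy-OR, P(spike | causes) = 1 − (1−0.046)·∏(1−qᵢ) over the active causes.
Sum P(spike|·) weighted by the priors over both values of minor quake:
  P(spike | ¬nearby quarry blast) = 0.046·0.87 + 0.74242·0.13
        = 0.040020 + 0.096515 = 0.136535
Keeping only the minor quake-present terms gives 0.096515, so
  P(minor quake | spike, ¬nearby quarry blast) = 0.096515 / 0.136535 ≈ 0.707

Pr[minor quake | spike, ¬nearby quarry blast] ≈ 0.707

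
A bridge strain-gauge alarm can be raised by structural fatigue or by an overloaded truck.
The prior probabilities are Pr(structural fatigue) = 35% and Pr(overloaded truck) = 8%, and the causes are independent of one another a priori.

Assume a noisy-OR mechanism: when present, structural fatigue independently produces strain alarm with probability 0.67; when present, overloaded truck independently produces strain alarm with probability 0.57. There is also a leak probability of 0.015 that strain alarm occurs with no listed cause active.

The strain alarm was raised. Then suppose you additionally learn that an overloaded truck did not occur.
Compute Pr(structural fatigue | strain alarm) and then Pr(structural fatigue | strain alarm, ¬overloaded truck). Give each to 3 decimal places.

Under noisy-OR, P(strain alarm | causes) = 1 − (1−0.015)·∏(1−qᵢ) over the active causes.
For the numerator, keep only structural fatigue=true terms: 0.217334 + 0.024086 = 0.241420
Normalizer over all consistent configurations: 0.015×0.65×0.92 + 0.57645×0.65×0.08 + 0.67495×0.35×0.92 + 0.860229×0.35×0.08 = 0.280365
P(structural fatigue | strain alarm) = 0.241420/0.280365 ≈ 0.861

With the extra evidence:
Sum P(strain alarm|·) weighted by the priors over both values of structural fatigue:
  P(strain alarm | ¬overloaded truck) = 0.015·0.65 + 0.67495·0.35
        = 0.009750 + 0.236233 = 0.245983
Keeping only the structural fatigue-present terms gives 0.236233, so
  P(structural fatigue | strain alarm, ¬overloaded truck) = 0.236233 / 0.245983 ≈ 0.960
With overloaded truck excluded, structural fatigue must carry more of the explanatory weight for the strain alarm.

Pr(structural fatigue | strain alarm) ≈ 0.861; Pr(structural fatigue | strain alarm, ¬overloaded truck) ≈ 0.960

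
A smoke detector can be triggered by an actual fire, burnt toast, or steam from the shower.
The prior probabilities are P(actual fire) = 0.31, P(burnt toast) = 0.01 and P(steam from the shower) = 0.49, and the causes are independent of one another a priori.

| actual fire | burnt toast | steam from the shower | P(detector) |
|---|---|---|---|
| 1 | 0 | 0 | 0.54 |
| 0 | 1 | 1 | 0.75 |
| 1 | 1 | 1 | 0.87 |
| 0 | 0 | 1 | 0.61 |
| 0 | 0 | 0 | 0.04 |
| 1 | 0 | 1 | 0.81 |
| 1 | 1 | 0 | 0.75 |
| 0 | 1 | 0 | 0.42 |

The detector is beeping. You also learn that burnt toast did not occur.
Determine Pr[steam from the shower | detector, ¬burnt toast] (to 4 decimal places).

Pr[steam from the shower | detector, ¬burnt toast] ≈ 0.7680

Sum P(detector|·) weighted by the priors over the 4 (actual fire, steam from the shower) configurations:
  P(detector | ¬burnt toast) = 0.04*0.69*0.51 + 0.61*0.69*0.49 + 0.54*0.31*0.51 + 0.81*0.31*0.49
        = 0.014076 + 0.206241 + 0.085374 + 0.123039 = 0.428730
Configurations with steam from the shower contribute 0.329280, so
  P(steam from the shower | detector, ¬burnt toast) = 0.329280 / 0.428730 ≈ 0.7680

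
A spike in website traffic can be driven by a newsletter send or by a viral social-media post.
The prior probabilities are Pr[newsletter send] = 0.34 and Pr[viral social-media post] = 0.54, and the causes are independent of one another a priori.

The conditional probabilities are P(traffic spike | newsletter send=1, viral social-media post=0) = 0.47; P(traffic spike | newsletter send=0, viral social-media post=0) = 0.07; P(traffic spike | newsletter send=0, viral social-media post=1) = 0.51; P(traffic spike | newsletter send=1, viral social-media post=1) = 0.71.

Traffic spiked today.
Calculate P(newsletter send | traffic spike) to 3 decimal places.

P(newsletter send | traffic spike) ≈ 0.501

Enumerate the 4 (newsletter send, viral social-media post) configurations and weight by the priors:
  P(traffic spike) = 0.07·0.66·0.46 + 0.51·0.66·0.54 + 0.47·0.34·0.46 + 0.71·0.34·0.54
        = 0.021252 + 0.181764 + 0.073508 + 0.130356 = 0.406880
Configurations with newsletter send contribute 0.203864, so
  P(newsletter send | traffic spike) = 0.203864 / 0.406880 ≈ 0.501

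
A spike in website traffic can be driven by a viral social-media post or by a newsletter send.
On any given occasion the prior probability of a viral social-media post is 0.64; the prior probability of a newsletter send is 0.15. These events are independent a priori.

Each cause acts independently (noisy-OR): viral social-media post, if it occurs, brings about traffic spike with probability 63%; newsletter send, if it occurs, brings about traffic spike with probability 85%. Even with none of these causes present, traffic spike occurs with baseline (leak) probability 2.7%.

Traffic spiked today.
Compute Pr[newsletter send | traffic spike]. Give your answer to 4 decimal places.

Under noisy-OR, P(traffic spike | causes) = 1 − (1−0.027)·∏(1−qᵢ) over the active causes.
Enumerate the 4 (viral social-media post, newsletter send) configurations and weight by the priors:
  P(traffic spike) = 0.027*0.36*0.85 + 0.85405*0.36*0.15 + 0.63999*0.64*0.85 + 0.945998*0.64*0.15
        = 0.008262 + 0.046119 + 0.348155 + 0.090816 = 0.493352
Configurations with newsletter send contribute 0.136935, so
  P(newsletter send | traffic spike) = 0.136935 / 0.493352 ≈ 0.2776

Pr[newsletter send | traffic spike] ≈ 0.2776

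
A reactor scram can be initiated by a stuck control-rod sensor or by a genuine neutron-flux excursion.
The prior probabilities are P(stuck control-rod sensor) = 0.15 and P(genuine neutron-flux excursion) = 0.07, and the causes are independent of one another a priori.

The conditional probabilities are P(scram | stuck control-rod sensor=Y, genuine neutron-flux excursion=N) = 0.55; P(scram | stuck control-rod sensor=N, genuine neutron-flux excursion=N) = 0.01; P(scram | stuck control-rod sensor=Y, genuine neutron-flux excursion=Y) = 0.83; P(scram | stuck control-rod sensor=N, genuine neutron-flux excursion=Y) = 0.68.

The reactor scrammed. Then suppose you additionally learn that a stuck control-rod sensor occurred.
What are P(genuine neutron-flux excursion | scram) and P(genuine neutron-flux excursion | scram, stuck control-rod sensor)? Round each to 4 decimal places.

P(genuine neutron-flux excursion | scram) ≈ 0.3675; P(genuine neutron-flux excursion | scram, stuck control-rod sensor) ≈ 0.1020

P(scram) = 0.01×0.85×0.93 + 0.68×0.85×0.07 + 0.55×0.15×0.93 + 0.83×0.15×0.07 = 0.007905 + 0.040460 + 0.076725 + 0.008715 = 0.133805
Restricting to configurations with genuine neutron-flux excursion present: 0.040460 + 0.008715 = 0.049175.
P(genuine neutron-flux excursion | scram) = 0.049175 / 0.133805 ≈ 0.3675

With the extra evidence:
For the numerator, keep only genuine neutron-flux excursion=true terms: 0.83·0.07 = 0.058100
Denominator P(scram | stuck control-rod sensor): 0.55·0.93 + 0.83·0.07 = 0.569600
Posterior = 0.058100 / 0.569600 ≈ 0.1020
This is intercausal reasoning (explaining away): once stuck control-rod sensor accounts for the scram, genuine neutron-flux excursion becomes less likely.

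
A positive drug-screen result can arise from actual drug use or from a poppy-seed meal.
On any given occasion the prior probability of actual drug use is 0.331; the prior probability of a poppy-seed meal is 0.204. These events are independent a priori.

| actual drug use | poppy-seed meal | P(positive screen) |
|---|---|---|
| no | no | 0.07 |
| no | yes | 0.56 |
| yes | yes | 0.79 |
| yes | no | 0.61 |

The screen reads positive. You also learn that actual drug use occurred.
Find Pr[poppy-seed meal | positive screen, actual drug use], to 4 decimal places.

By total probability over both values of poppy-seed meal:
  P(positive screen | actual drug use) = 0.61×0.796 + 0.79×0.204
        = 0.485560 + 0.161160 = 0.646720
Configurations with poppy-seed meal contribute 0.161160, so
  P(poppy-seed meal | positive screen, actual drug use) = 0.161160 / 0.646720 ≈ 0.2492

Pr[poppy-seed meal | positive screen, actual drug use] ≈ 0.2492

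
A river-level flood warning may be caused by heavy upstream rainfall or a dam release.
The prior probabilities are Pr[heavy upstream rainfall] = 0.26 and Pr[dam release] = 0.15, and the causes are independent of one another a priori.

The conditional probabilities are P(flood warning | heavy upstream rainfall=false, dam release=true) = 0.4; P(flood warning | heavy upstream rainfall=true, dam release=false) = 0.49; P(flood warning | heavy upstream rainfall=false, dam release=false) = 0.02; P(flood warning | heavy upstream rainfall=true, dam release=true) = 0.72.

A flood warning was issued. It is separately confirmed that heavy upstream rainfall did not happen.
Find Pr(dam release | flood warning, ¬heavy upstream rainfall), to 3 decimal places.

Pr(dam release | flood warning, ¬heavy upstream rainfall) ≈ 0.779

For the numerator, keep only dam release=true terms: 0.4×0.15 = 0.060000
Normalizer over all consistent configurations: 0.02×0.85 + 0.4×0.15 = 0.077000
Posterior = 0.060000 / 0.077000 ≈ 0.779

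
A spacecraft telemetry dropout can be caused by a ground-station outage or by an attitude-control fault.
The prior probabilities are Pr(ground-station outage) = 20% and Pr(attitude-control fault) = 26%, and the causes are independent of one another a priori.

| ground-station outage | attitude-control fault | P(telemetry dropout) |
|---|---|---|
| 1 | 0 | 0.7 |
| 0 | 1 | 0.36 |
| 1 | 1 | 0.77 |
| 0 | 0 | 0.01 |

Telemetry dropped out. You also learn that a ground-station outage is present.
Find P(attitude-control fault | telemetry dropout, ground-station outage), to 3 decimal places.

P(attitude-control fault | telemetry dropout, ground-station outage) ≈ 0.279

P(telemetry dropout | ground-station outage) = 0.7*0.74 + 0.77*0.26 = 0.518000 + 0.200200 = 0.718200
The attitude-control fault-present share is 0.77*0.26 = 0.200200.
Hence the posterior is 0.200200/0.718200 ≈ 0.279.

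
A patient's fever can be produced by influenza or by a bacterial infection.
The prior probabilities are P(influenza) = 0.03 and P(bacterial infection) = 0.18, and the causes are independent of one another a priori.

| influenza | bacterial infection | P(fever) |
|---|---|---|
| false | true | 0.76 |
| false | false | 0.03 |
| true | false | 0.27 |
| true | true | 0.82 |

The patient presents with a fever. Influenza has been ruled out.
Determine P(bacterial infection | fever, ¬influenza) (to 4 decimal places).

P(bacterial infection | fever, ¬influenza) ≈ 0.8476

P(fever | ¬influenza) = 0.03×0.82 + 0.76×0.18 = 0.024600 + 0.136800 = 0.161400
Restricting to configurations with bacterial infection present: 0.76×0.18 = 0.136800.
Hence the posterior is 0.136800/0.161400 ≈ 0.8476.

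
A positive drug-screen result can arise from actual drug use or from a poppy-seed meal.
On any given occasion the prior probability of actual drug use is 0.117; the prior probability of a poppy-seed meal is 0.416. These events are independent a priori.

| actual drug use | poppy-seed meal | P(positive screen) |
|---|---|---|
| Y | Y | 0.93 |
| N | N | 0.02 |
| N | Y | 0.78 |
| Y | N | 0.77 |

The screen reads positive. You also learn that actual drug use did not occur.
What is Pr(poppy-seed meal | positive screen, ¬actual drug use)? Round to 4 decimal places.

P(positive screen | ¬actual drug use) = 0.02*0.584 + 0.78*0.416 = 0.011680 + 0.324480 = 0.336160
The poppy-seed meal-present share is 0.78*0.416 = 0.324480.
Hence the posterior is 0.324480/0.336160 ≈ 0.9653.

Pr(poppy-seed meal | positive screen, ¬actual drug use) ≈ 0.9653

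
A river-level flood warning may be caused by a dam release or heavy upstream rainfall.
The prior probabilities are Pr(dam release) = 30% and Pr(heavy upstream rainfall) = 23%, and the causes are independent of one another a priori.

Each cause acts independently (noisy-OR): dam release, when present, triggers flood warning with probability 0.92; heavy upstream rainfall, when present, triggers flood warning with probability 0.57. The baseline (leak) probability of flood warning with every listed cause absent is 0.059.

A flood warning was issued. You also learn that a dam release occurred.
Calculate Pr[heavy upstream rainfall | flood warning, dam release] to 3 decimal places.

Under noisy-OR, P(flood warning | causes) = 1 − (1−0.059)·∏(1−qᵢ) over the active causes.
Numerator (weight on configurations with heavy upstream rainfall): 0.96763*0.23 = 0.222555
Denominator P(flood warning | dam release): 0.92472*0.77 + 0.96763*0.23 = 0.934589
Posterior = 0.222555 / 0.934589 ≈ 0.238

Pr[heavy upstream rainfall | flood warning, dam release] ≈ 0.238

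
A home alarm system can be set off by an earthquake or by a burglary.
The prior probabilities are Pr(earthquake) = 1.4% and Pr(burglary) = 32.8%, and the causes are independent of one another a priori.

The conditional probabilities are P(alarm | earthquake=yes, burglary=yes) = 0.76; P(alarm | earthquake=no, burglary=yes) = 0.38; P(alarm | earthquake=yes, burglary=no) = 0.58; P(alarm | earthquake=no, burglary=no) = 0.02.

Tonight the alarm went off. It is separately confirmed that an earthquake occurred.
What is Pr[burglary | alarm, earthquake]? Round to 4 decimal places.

Sum P(alarm|·) weighted by the priors over both values of burglary:
  P(alarm | earthquake) = 0.58·0.672 + 0.76·0.328
        = 0.389760 + 0.249280 = 0.639040
Configurations with burglary contribute 0.249280, so
  P(burglary | alarm, earthquake) = 0.249280 / 0.639040 ≈ 0.3901

Pr[burglary | alarm, earthquake] ≈ 0.3901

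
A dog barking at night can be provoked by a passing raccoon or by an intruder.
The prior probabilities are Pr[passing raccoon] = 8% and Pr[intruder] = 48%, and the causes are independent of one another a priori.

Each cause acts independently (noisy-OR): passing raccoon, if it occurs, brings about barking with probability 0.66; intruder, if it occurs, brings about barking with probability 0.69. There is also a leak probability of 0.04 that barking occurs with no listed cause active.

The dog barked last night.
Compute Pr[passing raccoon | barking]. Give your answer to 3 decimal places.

Pr[passing raccoon | barking] ≈ 0.160

Under noisy-OR, P(barking | causes) = 1 − (1−0.04)·∏(1−qᵢ) over the active causes.
Numerator (weight on configurations with passing raccoon): 0.028022 + 0.034515 = 0.062537
Denominator P(barking): 0.04*0.92*0.52 + 0.7024*0.92*0.48 + 0.6736*0.08*0.52 + 0.898816*0.08*0.48 = 0.391853
P(passing raccoon | barking) = 0.062537/0.391853 ≈ 0.160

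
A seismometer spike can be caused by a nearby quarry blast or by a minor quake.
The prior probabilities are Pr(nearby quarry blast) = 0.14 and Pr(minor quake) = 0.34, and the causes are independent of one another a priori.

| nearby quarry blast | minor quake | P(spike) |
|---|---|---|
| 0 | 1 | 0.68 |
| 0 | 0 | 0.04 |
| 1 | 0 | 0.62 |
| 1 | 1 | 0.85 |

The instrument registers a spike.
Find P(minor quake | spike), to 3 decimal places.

By total probability over the 4 (nearby quarry blast, minor quake) configurations:
  P(spike) = 0.04×0.86×0.66 + 0.68×0.86×0.34 + 0.62×0.14×0.66 + 0.85×0.14×0.34
        = 0.022704 + 0.198832 + 0.057288 + 0.040460 = 0.319284
Keeping only the minor quake-present terms gives 0.239292, so
  P(minor quake | spike) = 0.239292 / 0.319284 ≈ 0.749

P(minor quake | spike) ≈ 0.749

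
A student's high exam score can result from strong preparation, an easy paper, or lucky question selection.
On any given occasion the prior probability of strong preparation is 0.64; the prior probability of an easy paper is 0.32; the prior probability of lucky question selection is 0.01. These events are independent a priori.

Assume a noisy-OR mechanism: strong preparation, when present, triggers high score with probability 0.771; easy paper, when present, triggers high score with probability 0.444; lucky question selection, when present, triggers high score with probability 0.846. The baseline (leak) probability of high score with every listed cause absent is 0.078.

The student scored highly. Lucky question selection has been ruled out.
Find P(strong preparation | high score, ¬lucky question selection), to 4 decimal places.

P(strong preparation | high score, ¬lucky question selection) ≈ 0.8745

Under noisy-OR, P(high score | causes) = 1 − (1−0.078)·∏(1−qᵢ) over the active causes.
P(high score | ¬lucky question selection) = 0.078*0.36*0.68 + 0.487368*0.36*0.32 + 0.788862*0.64*0.68 + 0.882607*0.64*0.32 = 0.019094 + 0.056145 + 0.343313 + 0.180758 = 0.599310
Of this, 0.524071 comes from 0.343313 + 0.180758 (the strong preparation=true cases).
So P(strong preparation | high score, ¬lucky question selection) = 0.524071/0.599310 ≈ 0.8745.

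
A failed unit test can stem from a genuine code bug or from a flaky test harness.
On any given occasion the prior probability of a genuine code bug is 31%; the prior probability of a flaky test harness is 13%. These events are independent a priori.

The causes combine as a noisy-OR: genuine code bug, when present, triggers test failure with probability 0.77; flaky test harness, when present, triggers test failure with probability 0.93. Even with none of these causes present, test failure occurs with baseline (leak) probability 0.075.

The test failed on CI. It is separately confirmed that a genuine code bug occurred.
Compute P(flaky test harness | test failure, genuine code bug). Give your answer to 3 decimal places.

Under noisy-OR, P(test failure | causes) = 1 − (1−0.075)·∏(1−qᵢ) over the active causes.
P(test failure | genuine code bug) = 0.78725·0.87 + 0.985108·0.13 = 0.684908 + 0.128064 = 0.812972
The flaky test harness-present share is 0.985108·0.13 = 0.128064.
P(flaky test harness | test failure, genuine code bug) = 0.128064 / 0.812972 ≈ 0.158

P(flaky test harness | test failure, genuine code bug) ≈ 0.158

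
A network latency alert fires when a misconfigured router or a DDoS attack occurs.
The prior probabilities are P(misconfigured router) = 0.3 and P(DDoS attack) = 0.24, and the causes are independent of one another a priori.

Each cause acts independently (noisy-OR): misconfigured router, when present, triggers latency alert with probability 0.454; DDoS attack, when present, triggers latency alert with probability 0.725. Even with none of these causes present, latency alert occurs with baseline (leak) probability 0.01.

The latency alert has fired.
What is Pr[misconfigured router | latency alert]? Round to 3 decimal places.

Under noisy-OR, P(latency alert | causes) = 1 − (1−0.01)·∏(1−qᵢ) over the active causes.
P(latency alert) = 0.01×0.7×0.76 + 0.72775×0.7×0.24 + 0.45946×0.3×0.76 + 0.851352×0.3×0.24 = 0.005320 + 0.122262 + 0.104757 + 0.061297 = 0.293636
Of this, 0.166054 comes from 0.104757 + 0.061297 (the misconfigured router=true cases).
P(misconfigured router | latency alert) = 0.166054 / 0.293636 ≈ 0.566

Pr[misconfigured router | latency alert] ≈ 0.566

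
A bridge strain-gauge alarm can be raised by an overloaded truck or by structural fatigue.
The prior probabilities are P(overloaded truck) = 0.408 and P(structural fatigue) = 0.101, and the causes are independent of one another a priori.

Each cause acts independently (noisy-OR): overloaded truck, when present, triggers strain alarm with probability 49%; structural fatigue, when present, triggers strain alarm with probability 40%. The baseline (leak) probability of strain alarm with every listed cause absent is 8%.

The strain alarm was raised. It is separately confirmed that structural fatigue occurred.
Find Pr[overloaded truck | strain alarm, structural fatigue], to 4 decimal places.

Pr[overloaded truck | strain alarm, structural fatigue] ≈ 0.5250

Under noisy-OR, P(strain alarm | causes) = 1 − (1−0.08)·∏(1−qᵢ) over the active causes.
Enumerate both values of overloaded truck and weight by the priors:
  P(strain alarm | structural fatigue) = 0.448×0.592 + 0.71848×0.408
        = 0.265216 + 0.293140 = 0.558356
The terms with overloaded truck present sum to 0.293140, so
  P(overloaded truck | strain alarm, structural fatigue) = 0.293140 / 0.558356 ≈ 0.5250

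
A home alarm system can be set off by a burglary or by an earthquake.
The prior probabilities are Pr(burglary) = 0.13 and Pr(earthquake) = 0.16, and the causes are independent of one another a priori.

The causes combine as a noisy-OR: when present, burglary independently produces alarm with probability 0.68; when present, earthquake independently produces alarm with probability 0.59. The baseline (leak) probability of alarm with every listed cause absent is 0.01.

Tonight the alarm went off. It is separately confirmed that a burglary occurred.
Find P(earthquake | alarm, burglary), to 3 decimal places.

Under noisy-OR, P(alarm | causes) = 1 − (1−0.01)·∏(1−qᵢ) over the active causes.
Numerator (weight on configurations with earthquake): 0.870112·0.16 = 0.139218
Normalizer over all consistent configurations: 0.6832·0.84 + 0.870112·0.16 = 0.713106
P(earthquake | alarm, burglary) = 0.139218/0.713106 ≈ 0.195

P(earthquake | alarm, burglary) ≈ 0.195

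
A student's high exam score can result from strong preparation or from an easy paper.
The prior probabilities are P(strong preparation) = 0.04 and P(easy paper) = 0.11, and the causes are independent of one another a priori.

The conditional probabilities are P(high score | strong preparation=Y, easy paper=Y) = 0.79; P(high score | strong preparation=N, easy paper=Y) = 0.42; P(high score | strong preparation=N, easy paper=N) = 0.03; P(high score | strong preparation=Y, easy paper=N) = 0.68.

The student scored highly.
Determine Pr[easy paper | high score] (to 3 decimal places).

For the numerator, keep only easy paper=true terms: 0.044352 + 0.003476 = 0.047828
The normalizing constant is 0.03·0.96·0.89 + 0.42·0.96·0.11 + 0.68·0.04·0.89 + 0.79·0.04·0.11 = 0.097668
P(easy paper | high score) = 0.047828/0.097668 ≈ 0.490

Pr[easy paper | high score] ≈ 0.490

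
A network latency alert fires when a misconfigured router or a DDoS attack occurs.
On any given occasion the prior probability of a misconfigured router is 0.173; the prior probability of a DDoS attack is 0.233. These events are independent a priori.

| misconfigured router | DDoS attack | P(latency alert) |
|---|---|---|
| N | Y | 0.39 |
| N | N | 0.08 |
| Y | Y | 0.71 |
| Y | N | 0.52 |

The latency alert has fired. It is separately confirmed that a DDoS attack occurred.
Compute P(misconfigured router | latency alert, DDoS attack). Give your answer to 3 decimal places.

Enumerate both values of misconfigured router and weight by the priors:
  P(latency alert | DDoS attack) = 0.39·0.827 + 0.71·0.173
        = 0.322530 + 0.122830 = 0.445360
Keeping only the misconfigured router-present terms gives 0.122830, so
  P(misconfigured router | latency alert, DDoS attack) = 0.122830 / 0.445360 ≈ 0.276

P(misconfigured router | latency alert, DDoS attack) ≈ 0.276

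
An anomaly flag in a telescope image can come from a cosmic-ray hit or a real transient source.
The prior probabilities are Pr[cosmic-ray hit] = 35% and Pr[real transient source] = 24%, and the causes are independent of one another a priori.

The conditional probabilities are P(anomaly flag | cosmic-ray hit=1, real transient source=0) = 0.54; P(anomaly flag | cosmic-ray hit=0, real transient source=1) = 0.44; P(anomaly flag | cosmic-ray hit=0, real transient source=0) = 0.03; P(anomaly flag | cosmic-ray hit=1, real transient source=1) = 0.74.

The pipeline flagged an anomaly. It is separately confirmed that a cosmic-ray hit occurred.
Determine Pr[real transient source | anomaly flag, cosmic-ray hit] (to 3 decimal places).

Pr[real transient source | anomaly flag, cosmic-ray hit] ≈ 0.302

Weight on real transient source=true, given the evidence: 0.74*0.24 = 0.177600
Normalizer over all consistent configurations: 0.54*0.76 + 0.74*0.24 = 0.588000
Posterior = 0.177600 / 0.588000 ≈ 0.302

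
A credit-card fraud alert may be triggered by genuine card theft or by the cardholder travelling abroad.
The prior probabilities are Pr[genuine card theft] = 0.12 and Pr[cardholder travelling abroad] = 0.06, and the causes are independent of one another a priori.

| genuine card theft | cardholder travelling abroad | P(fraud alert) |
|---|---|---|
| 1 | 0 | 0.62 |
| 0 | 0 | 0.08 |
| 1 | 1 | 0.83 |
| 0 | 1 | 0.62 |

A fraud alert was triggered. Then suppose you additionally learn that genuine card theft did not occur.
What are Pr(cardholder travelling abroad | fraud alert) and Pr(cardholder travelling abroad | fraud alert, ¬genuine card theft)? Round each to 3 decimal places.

P(fraud alert) = 0.08*0.88*0.94 + 0.62*0.88*0.06 + 0.62*0.12*0.94 + 0.83*0.12*0.06 = 0.066176 + 0.032736 + 0.069936 + 0.005976 = 0.174824
Restricting to configurations with cardholder travelling abroad present: 0.032736 + 0.005976 = 0.038712.
So P(cardholder travelling abroad | fraud alert) = 0.038712/0.174824 ≈ 0.221.

Now also conditioning on genuine card theft≠true:
P(fraud alert | ¬genuine card theft) = 0.08·0.94 + 0.62·0.06 = 0.075200 + 0.037200 = 0.112400
The cardholder travelling abroad-present share is 0.62·0.06 = 0.037200.
So P(cardholder travelling abroad | fraud alert, ¬genuine card theft) = 0.037200/0.112400 ≈ 0.331.
Ruling out genuine card theft raises the posterior on cardholder travelling abroad — the flip side of explaining away.

Pr(cardholder travelling abroad | fraud alert) ≈ 0.221; Pr(cardholder travelling abroad | fraud alert, ¬genuine card theft) ≈ 0.331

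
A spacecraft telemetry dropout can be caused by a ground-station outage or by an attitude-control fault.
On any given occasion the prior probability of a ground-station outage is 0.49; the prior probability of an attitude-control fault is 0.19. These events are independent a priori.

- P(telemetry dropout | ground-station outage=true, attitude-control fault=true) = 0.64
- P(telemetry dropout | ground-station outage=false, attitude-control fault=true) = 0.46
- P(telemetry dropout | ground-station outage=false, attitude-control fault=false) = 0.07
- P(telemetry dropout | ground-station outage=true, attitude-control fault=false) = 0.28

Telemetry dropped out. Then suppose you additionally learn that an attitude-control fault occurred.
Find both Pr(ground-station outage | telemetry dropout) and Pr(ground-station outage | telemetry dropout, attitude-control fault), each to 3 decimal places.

P(telemetry dropout) = 0.07×0.51×0.81 + 0.46×0.51×0.19 + 0.28×0.49×0.81 + 0.64×0.49×0.19 = 0.028917 + 0.044574 + 0.111132 + 0.059584 = 0.244207
The ground-station outage-present share is 0.111132 + 0.059584 = 0.170716.
P(ground-station outage | telemetry dropout) = 0.170716 / 0.244207 ≈ 0.699

Now also conditioning on attitude-control fault=true:
Weight on ground-station outage=true, given the evidence: 0.64*0.49 = 0.313600
Denominator P(telemetry dropout | attitude-control fault): 0.46*0.51 + 0.64*0.49 = 0.548200
Posterior = 0.313600 / 0.548200 ≈ 0.572
Conditioning on attitude-control fault lowers the posterior on ground-station outage: the classic explaining-away effect in a common-effect structure.

Pr(ground-station outage | telemetry dropout) ≈ 0.699; Pr(ground-station outage | telemetry dropout, attitude-control fault) ≈ 0.572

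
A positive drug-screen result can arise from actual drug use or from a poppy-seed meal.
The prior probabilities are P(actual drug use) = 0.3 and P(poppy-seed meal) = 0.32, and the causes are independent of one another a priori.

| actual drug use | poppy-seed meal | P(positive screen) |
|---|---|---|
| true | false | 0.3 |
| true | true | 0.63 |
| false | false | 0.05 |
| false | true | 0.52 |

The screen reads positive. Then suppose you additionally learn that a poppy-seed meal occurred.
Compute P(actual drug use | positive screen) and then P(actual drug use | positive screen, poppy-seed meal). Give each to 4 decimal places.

P(actual drug use | positive screen) ≈ 0.4645; P(actual drug use | positive screen, poppy-seed meal) ≈ 0.3418

P(positive screen) = 0.05×0.7×0.68 + 0.52×0.7×0.32 + 0.3×0.3×0.68 + 0.63×0.3×0.32 = 0.023800 + 0.116480 + 0.061200 + 0.060480 = 0.261960
The actual drug use-present share is 0.061200 + 0.060480 = 0.121680.
P(actual drug use | positive screen) = 0.121680 / 0.261960 ≈ 0.4645

Now condition on the additional information:
For the numerator, keep only actual drug use=true terms: 0.63*0.3 = 0.189000
Denominator P(positive screen | poppy-seed meal): 0.52*0.7 + 0.63*0.3 = 0.553000
P(actual drug use | positive screen, poppy-seed meal) = 0.189000/0.553000 ≈ 0.3418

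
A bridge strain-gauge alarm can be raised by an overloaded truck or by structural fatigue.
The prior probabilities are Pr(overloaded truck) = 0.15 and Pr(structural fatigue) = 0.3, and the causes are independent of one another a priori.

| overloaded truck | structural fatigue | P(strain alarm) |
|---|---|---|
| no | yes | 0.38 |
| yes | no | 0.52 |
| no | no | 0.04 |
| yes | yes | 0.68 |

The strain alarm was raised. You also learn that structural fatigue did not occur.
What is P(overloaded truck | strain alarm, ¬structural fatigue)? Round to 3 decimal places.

Weight on overloaded truck=true, given the evidence: 0.52·0.15 = 0.078000
The normalizing constant is 0.04·0.85 + 0.52·0.15 = 0.112000
Posterior = 0.078000 / 0.112000 ≈ 0.696

P(overloaded truck | strain alarm, ¬structural fatigue) ≈ 0.696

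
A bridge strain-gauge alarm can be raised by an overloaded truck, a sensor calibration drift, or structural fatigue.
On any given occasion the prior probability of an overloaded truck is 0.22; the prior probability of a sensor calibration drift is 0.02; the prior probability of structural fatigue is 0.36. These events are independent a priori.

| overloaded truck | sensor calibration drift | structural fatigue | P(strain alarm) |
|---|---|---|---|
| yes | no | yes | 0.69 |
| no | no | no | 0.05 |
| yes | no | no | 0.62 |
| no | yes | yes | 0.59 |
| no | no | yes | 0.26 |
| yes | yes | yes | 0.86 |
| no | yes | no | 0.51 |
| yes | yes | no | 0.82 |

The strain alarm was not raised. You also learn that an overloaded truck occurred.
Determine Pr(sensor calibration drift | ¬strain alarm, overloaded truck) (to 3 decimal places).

P(¬strain alarm | overloaded truck) = 0.38·0.98·0.64 + 0.31·0.98·0.36 + 0.18·0.02·0.64 + 0.14·0.02·0.36 = 0.238336 + 0.109368 + 0.002304 + 0.001008 = 0.351016
Of this, 0.003312 comes from 0.002304 + 0.001008 (the sensor calibration drift=true cases).
So P(sensor calibration drift | ¬strain alarm, overloaded truck) = 0.003312/0.351016 ≈ 0.009.

Pr(sensor calibration drift | ¬strain alarm, overloaded truck) ≈ 0.009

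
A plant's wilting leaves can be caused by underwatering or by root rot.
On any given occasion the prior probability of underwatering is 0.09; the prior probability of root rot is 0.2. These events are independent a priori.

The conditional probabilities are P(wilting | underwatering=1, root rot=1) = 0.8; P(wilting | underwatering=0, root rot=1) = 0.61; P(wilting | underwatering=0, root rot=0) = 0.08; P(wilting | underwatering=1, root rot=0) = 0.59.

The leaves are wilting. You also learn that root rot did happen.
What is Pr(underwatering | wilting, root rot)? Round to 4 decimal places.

Pr(underwatering | wilting, root rot) ≈ 0.1148

Enumerate both values of underwatering and weight by the priors:
  P(wilting | root rot) = 0.61×0.91 + 0.8×0.09
        = 0.555100 + 0.072000 = 0.627100
Keeping only the underwatering-present terms gives 0.072000, so
  P(underwatering | wilting, root rot) = 0.072000 / 0.627100 ≈ 0.1148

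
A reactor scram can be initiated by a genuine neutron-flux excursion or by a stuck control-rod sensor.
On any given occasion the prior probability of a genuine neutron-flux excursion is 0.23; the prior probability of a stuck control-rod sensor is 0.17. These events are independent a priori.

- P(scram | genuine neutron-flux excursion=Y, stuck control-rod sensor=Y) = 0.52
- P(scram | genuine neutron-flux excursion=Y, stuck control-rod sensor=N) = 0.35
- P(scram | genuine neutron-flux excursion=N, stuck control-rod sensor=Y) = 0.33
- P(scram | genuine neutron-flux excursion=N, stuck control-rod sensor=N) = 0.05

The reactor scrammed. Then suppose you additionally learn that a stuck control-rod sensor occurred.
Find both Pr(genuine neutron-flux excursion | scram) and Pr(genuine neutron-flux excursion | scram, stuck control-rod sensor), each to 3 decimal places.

Pr(genuine neutron-flux excursion | scram) ≈ 0.537; Pr(genuine neutron-flux excursion | scram, stuck control-rod sensor) ≈ 0.320

Numerator (weight on configurations with genuine neutron-flux excursion): 0.066815 + 0.020332 = 0.087147
The normalizing constant is 0.05·0.77·0.83 + 0.33·0.77·0.17 + 0.35·0.23·0.83 + 0.52·0.23·0.17 = 0.162299
P(genuine neutron-flux excursion | scram) = 0.087147/0.162299 ≈ 0.537

With the extra evidence:
P(scram | stuck control-rod sensor) = 0.33·0.77 + 0.52·0.23 = 0.254100 + 0.119600 = 0.373700
The genuine neutron-flux excursion-present share is 0.52·0.23 = 0.119600.
So P(genuine neutron-flux excursion | scram, stuck control-rod sensor) = 0.119600/0.373700 ≈ 0.320.
This is intercausal reasoning (explaining away): once stuck control-rod sensor accounts for the scram, genuine neutron-flux excursion becomes less likely.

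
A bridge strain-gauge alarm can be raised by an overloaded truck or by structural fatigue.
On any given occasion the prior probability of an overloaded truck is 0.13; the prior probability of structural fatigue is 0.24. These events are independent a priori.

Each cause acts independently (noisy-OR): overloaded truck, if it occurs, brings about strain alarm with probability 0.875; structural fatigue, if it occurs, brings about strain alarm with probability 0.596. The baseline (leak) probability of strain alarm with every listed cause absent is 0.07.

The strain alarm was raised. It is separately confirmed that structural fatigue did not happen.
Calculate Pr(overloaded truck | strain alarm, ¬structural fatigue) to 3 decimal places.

Pr(overloaded truck | strain alarm, ¬structural fatigue) ≈ 0.654

Under noisy-OR, P(strain alarm | causes) = 1 − (1−0.07)·∏(1−qᵢ) over the active causes.
Enumerate both values of overloaded truck and weight by the priors:
  P(strain alarm | ¬structural fatigue) = 0.07·0.87 + 0.88375·0.13
        = 0.060900 + 0.114888 = 0.175788
The terms with overloaded truck present sum to 0.114888, so
  P(overloaded truck | strain alarm, ¬structural fatigue) = 0.114888 / 0.175788 ≈ 0.654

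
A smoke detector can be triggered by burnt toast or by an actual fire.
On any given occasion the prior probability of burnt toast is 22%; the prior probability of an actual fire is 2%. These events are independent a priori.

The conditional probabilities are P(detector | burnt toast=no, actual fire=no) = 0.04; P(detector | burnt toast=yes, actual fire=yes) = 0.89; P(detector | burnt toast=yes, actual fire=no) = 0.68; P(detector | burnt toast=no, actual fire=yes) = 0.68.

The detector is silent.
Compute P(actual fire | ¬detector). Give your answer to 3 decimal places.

P(actual fire | ¬detector) ≈ 0.007

P(¬detector) = 0.96×0.78×0.98 + 0.32×0.78×0.02 + 0.32×0.22×0.98 + 0.11×0.22×0.02 = 0.733824 + 0.004992 + 0.068992 + 0.000484 = 0.808292
Restricting to configurations with actual fire present: 0.004992 + 0.000484 = 0.005476.
So P(actual fire | ¬detector) = 0.005476/0.808292 ≈ 0.007.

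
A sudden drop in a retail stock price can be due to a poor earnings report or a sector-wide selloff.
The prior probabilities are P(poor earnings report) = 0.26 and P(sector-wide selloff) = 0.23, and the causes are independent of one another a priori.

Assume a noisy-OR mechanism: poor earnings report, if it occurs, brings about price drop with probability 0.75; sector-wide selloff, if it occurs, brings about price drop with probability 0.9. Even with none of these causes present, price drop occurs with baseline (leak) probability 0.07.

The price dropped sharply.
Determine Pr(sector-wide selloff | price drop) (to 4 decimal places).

Pr(sector-wide selloff | price drop) ≈ 0.5237

Under noisy-OR, P(price drop | causes) = 1 − (1−0.07)·∏(1−qᵢ) over the active causes.
P(price drop) = 0.07*0.74*0.77 + 0.907*0.74*0.23 + 0.7675*0.26*0.77 + 0.97675*0.26*0.23 = 0.039886 + 0.154371 + 0.153653 + 0.058410 = 0.406320
Of this, 0.212781 comes from 0.154371 + 0.058410 (the sector-wide selloff=true cases).
Hence the posterior is 0.212781/0.406320 ≈ 0.5237.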